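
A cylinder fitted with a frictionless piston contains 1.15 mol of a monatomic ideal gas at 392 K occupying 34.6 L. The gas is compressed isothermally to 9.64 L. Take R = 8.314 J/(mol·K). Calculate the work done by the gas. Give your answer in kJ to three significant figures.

Isothermal: W = nRT ln(V₂/V₁).
W = (1.15)(8.314)(392) × ln(9.64/34.6)
  = 3748 × -1.278
W_by_gas = -4790 J.

W ≈ -4.79 kJ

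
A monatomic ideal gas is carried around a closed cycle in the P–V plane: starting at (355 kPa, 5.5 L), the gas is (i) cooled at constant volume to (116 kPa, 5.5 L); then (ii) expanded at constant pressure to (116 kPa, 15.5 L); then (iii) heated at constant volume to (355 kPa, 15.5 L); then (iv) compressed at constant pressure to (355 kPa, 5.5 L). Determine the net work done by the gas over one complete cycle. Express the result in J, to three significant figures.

Constant-volume legs do no work.
W(ii) = (116)(15.5 − 5.5) = 1160 J; W(iv) = (355)(5.5 − 15.5) = -3550 J.
W_net = 1160 − 3550 = -2390 J (the counter-clockwise enclosed area).

W_net ≈ -2390 J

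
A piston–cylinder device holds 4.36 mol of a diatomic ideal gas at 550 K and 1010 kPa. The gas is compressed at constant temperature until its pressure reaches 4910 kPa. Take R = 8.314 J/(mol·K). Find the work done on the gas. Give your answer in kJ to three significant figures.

Isothermal process: W = nRT ln(V₂/V₁) = nRT ln(P₁/P₂).
W = (4.36)(8.314)(550) × ln(1010/4910)
  = 19937 × ln(0.2057) = 19937 × -1.581
W_by_gas = -31527 J; work on gas = −W_by = 31527 J.

W ≈ 31.5 kJ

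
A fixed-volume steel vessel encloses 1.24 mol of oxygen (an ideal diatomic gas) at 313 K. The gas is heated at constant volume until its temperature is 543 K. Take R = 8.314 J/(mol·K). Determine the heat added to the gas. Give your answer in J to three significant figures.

Constant volume ⇒ W = 0, so Q = ΔU = nCᵥΔT with Cᵥ = 5R/2 = 20.79 J/(mol·K).
ΔU = (1.24)(20.79)(543 − 313) = 5928 J.

Q ≈ 5930 J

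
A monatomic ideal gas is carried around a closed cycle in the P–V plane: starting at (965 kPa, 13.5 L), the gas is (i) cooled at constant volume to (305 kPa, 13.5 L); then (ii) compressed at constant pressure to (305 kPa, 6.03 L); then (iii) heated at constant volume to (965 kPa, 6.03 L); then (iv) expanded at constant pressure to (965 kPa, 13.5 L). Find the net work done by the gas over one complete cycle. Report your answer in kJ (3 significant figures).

Constant-volume legs do no work.
W(ii) = (305)(6.03 − 13.5) = -2278 J; W(iv) = (965)(13.5 − 6.03) = 7209 J.
W_net = -2278 + 7209 = 4930 J (the clockwise enclosed area).

W_net ≈ 4.93 kJ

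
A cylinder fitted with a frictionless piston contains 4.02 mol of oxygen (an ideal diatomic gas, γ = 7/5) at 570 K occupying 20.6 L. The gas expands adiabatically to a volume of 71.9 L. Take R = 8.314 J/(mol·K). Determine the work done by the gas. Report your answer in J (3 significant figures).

Adiabatic: TV^(γ−1) = const with γ = 7/5.
T₂ = T₁ (V₁/V₂)^(γ−1) = 570 × (20.6/71.9)^0.4 = 570 × 0.6065 = 345.7 K.
W_by = nCᵥ(T₁ − T₂) = (4.02)(20.79)(570 − 345.7) = 18739 J.

W ≈ 18700 J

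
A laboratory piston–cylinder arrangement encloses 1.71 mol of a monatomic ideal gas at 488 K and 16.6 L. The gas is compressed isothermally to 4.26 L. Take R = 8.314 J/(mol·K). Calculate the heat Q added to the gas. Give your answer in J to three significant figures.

Isothermal ⇒ ΔU = 0, so Q = W = nRT ln(V₂/V₁).
Q = (1.71)(8.314)(488) ln(4.26/16.6) = 6938 × -1.36 = -9436 J.

Q ≈ -9440 J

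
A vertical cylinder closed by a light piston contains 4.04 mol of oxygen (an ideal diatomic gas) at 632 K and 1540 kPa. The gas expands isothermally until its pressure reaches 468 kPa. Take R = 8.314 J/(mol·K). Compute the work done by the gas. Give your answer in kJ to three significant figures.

W ≈ 25.3 kJ

Isothermal process: W = nRT ln(V₂/V₁) = nRT ln(P₁/P₂).
W = (4.04)(8.314)(632) × ln(1540/468)
  = 21228 × ln(3.291) = 21228 × 1.191
W_by_gas = 25284 J.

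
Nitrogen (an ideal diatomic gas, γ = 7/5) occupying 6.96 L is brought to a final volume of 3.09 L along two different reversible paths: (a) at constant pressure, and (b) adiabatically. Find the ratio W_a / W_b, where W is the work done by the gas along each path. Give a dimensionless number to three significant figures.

W_a / W_b ≈ 0.580

Path (a) isobaric: W = P₁(V₂ − V₁) → W_a/(P₁V₁) = -0.556.
Path (b) adiabatic: W = P₁V₁(1 − (V₁/V₂)^(γ−1))/(γ−1) → W_b/(P₁V₁) = -0.9594.
W_a / W_b = -0.556 / -0.9594 = 0.5796.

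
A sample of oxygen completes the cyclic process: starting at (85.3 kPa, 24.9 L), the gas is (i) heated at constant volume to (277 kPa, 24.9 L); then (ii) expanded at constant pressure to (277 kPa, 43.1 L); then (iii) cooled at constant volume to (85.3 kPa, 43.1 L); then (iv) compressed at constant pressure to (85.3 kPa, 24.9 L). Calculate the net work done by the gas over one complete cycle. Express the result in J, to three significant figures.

W_net ≈ 3490 J

Constant-volume legs do no work.
W(ii) = (277)(43.1 − 24.9) = 5041 J; W(iv) = (85.3)(24.9 − 43.1) = -1552 J.
W_net = 5041 − 1552 = 3489 J (the clockwise enclosed area).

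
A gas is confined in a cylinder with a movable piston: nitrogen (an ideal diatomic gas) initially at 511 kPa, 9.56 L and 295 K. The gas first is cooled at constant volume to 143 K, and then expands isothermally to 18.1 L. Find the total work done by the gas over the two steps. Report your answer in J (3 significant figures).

W_total ≈ 1510 J

Step 1 (isochoric): W = 0 (constant volume).
After step 1: P = 247.7 kPa (V unchanged).
Step 2 (isothermal): W = P₁V₁ ln(V₂/V₁) = (2368) ln(18.1/9.56) = 1512 J.
W_total = 0 + 1512 = 1512 J.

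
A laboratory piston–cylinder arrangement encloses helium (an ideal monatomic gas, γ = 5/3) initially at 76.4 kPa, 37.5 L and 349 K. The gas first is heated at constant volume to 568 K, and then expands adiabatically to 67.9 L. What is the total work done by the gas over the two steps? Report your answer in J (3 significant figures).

Step 1 (isochoric): W = 0 (constant volume).
After step 1: P = 124.3 kPa (V unchanged).
Step 2 (adiabatic): W = (P₁V₁ − P₂V₂)/(γ−1) = (4663 − 3139)/0.667 = 2286 J.
W_total = 0 + 2286 = 2286 J.

W_total ≈ 2290 J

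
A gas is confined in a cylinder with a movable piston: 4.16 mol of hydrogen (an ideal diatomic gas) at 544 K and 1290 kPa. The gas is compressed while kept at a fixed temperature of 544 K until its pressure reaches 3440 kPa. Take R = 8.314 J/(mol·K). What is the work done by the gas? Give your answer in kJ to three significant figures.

W ≈ -18.5 kJ

Isothermal process: W = nRT ln(V₂/V₁) = nRT ln(P₁/P₂).
W = (4.16)(8.314)(544) × ln(1290/3440)
  = 18815 × ln(0.375) = 18815 × -0.9808
W_by_gas = -18454 J.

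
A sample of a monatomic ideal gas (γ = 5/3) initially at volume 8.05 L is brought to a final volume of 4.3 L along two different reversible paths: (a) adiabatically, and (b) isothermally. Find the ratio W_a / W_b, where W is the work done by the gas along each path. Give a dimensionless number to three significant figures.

W_a / W_b ≈ 1.24

Path (a) adiabatic: W = P₁V₁(1 − (V₁/V₂)^(γ−1))/(γ−1) → W_a/(P₁V₁) = -0.7785.
Path (b) isothermal: W = P₁V₁ ln(V₂/V₁) → W_b/(P₁V₁) = -0.6271.
W_a / W_b = -0.7785 / -0.6271 = 1.241.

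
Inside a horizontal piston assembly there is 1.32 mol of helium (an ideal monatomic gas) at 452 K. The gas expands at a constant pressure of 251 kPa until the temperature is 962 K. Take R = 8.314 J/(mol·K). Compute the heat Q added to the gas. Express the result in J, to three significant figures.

Isobaric: W = nRΔT = (1.32)(8.314)(510) = 5597 J.
ΔU = nCᵥΔT with Cᵥ = 3R/2: ΔU = (1.32)(12.47)(510) = 8395 J.
Q = ΔU + W = 8395 + 5597 = 13992 J.

Q ≈ 14000 J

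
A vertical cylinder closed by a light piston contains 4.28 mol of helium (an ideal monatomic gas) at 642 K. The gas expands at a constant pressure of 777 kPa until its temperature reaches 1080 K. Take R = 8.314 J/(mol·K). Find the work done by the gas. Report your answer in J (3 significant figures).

W ≈ 15600 J

Isobaric: W = P ΔV = nR ΔT.
W = (4.28)(8.314)(1080 − 642) = 15586 J.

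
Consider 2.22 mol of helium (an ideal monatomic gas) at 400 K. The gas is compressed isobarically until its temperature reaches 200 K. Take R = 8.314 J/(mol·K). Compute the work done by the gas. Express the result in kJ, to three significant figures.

Isobaric: W = P ΔV = nR ΔT.
W = (2.22)(8.314)(200 − 400) = -3691 J.

W ≈ -3.69 kJ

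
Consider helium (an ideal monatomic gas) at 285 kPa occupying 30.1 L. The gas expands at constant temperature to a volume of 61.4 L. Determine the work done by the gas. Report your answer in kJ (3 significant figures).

W ≈ 6.12 kJ

Isothermal: W = nRT ln(V₂/V₁) = P₁V₁ ln(V₂/V₁).
P₁V₁ = (285 kPa)(30.1 L) = 8578 J.
W = 8578 × ln(61.4/30.1) = 8578 × 0.7129
W_by_gas = 6115 J.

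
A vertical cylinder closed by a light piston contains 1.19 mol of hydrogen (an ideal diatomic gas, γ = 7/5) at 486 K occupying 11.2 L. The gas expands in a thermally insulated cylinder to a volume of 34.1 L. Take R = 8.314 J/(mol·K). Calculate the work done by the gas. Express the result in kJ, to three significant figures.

W ≈ 4.32 kJ

Adiabatic: TV^(γ−1) = const with γ = 7/5.
T₂ = T₁ (V₁/V₂)^(γ−1) = 486 × (11.2/34.1)^0.4 = 486 × 0.6406 = 311.3 K.
W_by = nCᵥ(T₁ − T₂) = (1.19)(20.79)(486 − 311.3) = 4320 J.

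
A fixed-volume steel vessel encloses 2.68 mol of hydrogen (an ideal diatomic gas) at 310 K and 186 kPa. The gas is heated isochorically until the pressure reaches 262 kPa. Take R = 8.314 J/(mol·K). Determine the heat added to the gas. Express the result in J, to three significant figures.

Q ≈ 7060 J

Constant volume ⇒ W = 0, so Q = ΔU = nCᵥΔT with Cᵥ = 5R/2 = 20.79 J/(mol·K).
At constant V, T₂/T₁ = P₂/P₁ ⇒ ΔT = T₁(P₂/P₁ − 1) = 310·(262/186 − 1) = 126.7 K.
ΔU = (2.68)(20.79)(126.7) = 7056 J.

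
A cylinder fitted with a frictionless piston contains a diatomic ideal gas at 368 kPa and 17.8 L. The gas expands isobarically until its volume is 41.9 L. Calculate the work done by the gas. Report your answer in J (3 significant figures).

Isobaric: W = P ΔV.
W = (368 kPa)(41.9 − 17.8 L) = (368)(24.1) = 8869 J.

W ≈ 8870 J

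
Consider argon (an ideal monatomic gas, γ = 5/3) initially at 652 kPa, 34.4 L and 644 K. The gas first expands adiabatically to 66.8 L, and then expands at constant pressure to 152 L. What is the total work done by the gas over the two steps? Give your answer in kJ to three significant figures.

Step 1 (adiabatic): W = (P₁V₁ − P₂V₂)/(γ−1) = (22429 − 14410)/0.667 = 12028 J.
After step 1: P = 215.7 kPa, V = 66.8 L, T = 413.8 K.
Step 2 (isobaric): W = PΔV = (215.7 kPa)(152 − 66.8 L) = 18379 J.
W_total = 12028 + 18379 = 30407 J.

W_total ≈ 30.4 kJ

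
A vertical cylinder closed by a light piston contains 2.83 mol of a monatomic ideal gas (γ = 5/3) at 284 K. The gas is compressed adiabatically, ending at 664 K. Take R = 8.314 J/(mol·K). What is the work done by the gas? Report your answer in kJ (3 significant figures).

W ≈ -13.4 kJ

Adiabatic ⇒ Q = 0, so W_by = −ΔU = nCᵥ(T₁ − T₂).
Cᵥ = 3R/2 = 12.47 J/(mol·K).
W = (2.83)(12.47)(284 − 664) = -13411 J.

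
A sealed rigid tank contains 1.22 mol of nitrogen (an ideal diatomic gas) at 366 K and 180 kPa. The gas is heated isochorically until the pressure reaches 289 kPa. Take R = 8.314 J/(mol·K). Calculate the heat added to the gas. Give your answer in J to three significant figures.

Constant volume ⇒ W = 0, so Q = ΔU = nCᵥΔT with Cᵥ = 5R/2 = 20.79 J/(mol·K).
At constant V, T₂/T₁ = P₂/P₁ ⇒ ΔT = T₁(P₂/P₁ − 1) = 366·(289/180 − 1) = 221.6 K.
ΔU = (1.22)(20.79)(221.6) = 5620 J.

Q ≈ 5620 J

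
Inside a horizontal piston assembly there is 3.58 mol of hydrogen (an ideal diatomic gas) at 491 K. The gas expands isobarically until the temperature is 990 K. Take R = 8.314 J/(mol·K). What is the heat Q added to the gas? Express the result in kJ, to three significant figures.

Isobaric: W = nRΔT = (3.58)(8.314)(499) = 14852 J.
ΔU = nCᵥΔT with Cᵥ = 5R/2: ΔU = (3.58)(20.79)(499) = 37131 J.
Q = ΔU + W = 37131 + 14852 = 51983 J.

Q ≈ 52.0 kJ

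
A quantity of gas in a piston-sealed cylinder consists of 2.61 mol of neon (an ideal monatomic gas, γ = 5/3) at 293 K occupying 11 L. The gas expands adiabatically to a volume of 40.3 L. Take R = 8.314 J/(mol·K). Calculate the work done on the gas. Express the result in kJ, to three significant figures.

Adiabatic: TV^(γ−1) = const with γ = 5/3.
T₂ = T₁ (V₁/V₂)^(γ−1) = 293 × (11/40.3)^0.667 = 293 × 0.4208 = 123.3 K.
W_by = nCᵥ(T₁ − T₂) = (2.61)(12.47)(293 − 123.3) = 5524 J.
Work on gas = −W_by = -5524 J.

W ≈ -5.52 kJ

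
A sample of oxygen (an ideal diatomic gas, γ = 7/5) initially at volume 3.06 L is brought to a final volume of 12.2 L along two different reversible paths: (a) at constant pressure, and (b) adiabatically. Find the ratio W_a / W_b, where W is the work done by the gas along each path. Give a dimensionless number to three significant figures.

Path (a) isobaric: W = P₁(V₂ − V₁) → W_a/(P₁V₁) = 2.987.
Path (b) adiabatic: W = P₁V₁(1 − (V₁/V₂)^(γ−1))/(γ−1) → W_b/(P₁V₁) = 1.062.
W_a / W_b = 2.987 / 1.062 = 2.812.

W_a / W_b ≈ 2.81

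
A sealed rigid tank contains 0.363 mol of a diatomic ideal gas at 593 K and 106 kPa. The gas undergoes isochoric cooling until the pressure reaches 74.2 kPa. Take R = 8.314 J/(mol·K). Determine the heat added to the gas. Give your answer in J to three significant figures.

Q ≈ -1340 J

Constant volume ⇒ W = 0, so Q = ΔU = nCᵥΔT with Cᵥ = 5R/2 = 20.79 J/(mol·K).
At constant V, T₂/T₁ = P₂/P₁ ⇒ ΔT = T₁(P₂/P₁ − 1) = 593·(74.2/106 − 1) = -177.9 K.
ΔU = (0.363)(20.79)(-177.9) = -1342 J.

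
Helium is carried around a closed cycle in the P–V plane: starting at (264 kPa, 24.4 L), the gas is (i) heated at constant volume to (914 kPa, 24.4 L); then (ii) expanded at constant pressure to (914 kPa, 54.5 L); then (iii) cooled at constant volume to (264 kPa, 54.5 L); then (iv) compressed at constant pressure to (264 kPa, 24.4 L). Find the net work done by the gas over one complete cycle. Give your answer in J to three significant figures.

W_net ≈ 19600 J

Constant-volume legs do no work.
W(ii) = (914)(54.5 − 24.4) = 27511 J; W(iv) = (264)(24.4 − 54.5) = -7946 J.
W_net = 27511 − 7946 = 19565 J (the clockwise enclosed area).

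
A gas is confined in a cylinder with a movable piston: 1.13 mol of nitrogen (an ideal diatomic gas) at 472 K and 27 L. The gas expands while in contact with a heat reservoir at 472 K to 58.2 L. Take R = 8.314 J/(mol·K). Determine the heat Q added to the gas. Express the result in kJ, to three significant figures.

Q ≈ 3.41 kJ

Isothermal ⇒ ΔU = 0, so Q = W = nRT ln(V₂/V₁).
Q = (1.13)(8.314)(472) ln(58.2/27) = 4434 × 0.768 = 3406 J.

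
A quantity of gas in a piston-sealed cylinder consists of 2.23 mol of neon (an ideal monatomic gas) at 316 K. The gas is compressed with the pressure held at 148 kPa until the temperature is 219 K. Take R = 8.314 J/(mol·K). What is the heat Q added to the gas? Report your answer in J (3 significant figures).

Q ≈ -4500 J

Isobaric: W = nRΔT = (2.23)(8.314)(-97) = -1798 J.
ΔU = nCᵥΔT with Cᵥ = 3R/2: ΔU = (2.23)(12.47)(-97) = -2698 J.
Q = ΔU + W = -2698 − 1798 = -4496 J.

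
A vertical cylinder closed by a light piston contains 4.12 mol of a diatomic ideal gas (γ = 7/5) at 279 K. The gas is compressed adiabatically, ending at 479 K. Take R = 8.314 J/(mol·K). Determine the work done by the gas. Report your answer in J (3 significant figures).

W ≈ -17100 J

Adiabatic ⇒ Q = 0, so W_by = −ΔU = nCᵥ(T₁ − T₂).
Cᵥ = 5R/2 = 20.79 J/(mol·K).
W = (4.12)(20.79)(279 − 479) = -17127 J.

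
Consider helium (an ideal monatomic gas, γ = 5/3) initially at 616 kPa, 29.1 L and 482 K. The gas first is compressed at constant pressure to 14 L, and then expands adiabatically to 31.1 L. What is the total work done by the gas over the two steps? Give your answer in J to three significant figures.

W_total ≈ -3960 J

Step 1 (isobaric): W = PΔV = (616 kPa)(14 − 29.1 L) = -9302 J.
After step 1: P = 616 kPa, V = 14 L, T = 231.9 K.
Step 2 (adiabatic): W = (P₁V₁ − P₂V₂)/(γ−1) = (8624 − 5065)/0.667 = 5338 J.
W_total = -9302 + 5338 = -3964 J.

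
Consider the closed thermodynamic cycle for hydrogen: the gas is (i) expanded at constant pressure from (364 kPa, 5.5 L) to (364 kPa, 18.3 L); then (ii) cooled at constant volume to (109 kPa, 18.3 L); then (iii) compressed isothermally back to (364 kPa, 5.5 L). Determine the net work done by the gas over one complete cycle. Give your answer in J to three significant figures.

Leg (i): W = PΔV = (364)(18.3 − 5.5) = 4659 J.
Leg (ii): W = 0.
Leg (iii): W = PᵢVᵢ ln(V_f/Vᵢ) = (1995) ln(5.5/18.3) = -2398 J.
W_net = 4659 − 2398 = 2261 J.

W_net ≈ 2260 J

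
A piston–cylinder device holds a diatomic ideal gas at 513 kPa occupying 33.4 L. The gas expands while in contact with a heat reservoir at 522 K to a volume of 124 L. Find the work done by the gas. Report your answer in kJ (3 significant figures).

Isothermal: W = nRT ln(V₂/V₁) = P₁V₁ ln(V₂/V₁).
P₁V₁ = (513 kPa)(33.4 L) = 17134 J.
W = 17134 × ln(124/33.4) = 17134 × 1.312
W_by_gas = 22475 J.

W ≈ 22.5 kJ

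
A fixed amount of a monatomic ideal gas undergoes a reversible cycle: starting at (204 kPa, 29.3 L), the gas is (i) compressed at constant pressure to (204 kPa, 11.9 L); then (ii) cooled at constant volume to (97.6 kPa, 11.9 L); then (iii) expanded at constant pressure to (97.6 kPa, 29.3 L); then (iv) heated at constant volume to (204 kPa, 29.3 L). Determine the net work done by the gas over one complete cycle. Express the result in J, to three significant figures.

W_net ≈ -1850 J

Constant-volume legs do no work.
W(i) = (204)(11.9 − 29.3) = -3550 J; W(iii) = (97.6)(29.3 − 11.9) = 1698 J.
W_net = -3550 + 1698 = -1851 J (the counter-clockwise enclosed area).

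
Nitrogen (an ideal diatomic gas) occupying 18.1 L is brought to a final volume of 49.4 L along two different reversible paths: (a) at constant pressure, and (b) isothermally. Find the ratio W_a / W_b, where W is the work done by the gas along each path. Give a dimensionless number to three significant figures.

Path (a) isobaric: W = P₁(V₂ − V₁) → W_a/(P₁V₁) = 1.729.
Path (b) isothermal: W = P₁V₁ ln(V₂/V₁) → W_b/(P₁V₁) = 1.004.
W_a / W_b = 1.729 / 1.004 = 1.722.

W_a / W_b ≈ 1.72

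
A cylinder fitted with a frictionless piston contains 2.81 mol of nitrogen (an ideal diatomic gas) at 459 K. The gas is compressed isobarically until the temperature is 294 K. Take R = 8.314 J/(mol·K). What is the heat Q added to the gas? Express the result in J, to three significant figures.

Q ≈ -13500 J

Isobaric: W = nRΔT = (2.81)(8.314)(-165) = -3855 J.
ΔU = nCᵥΔT with Cᵥ = 5R/2: ΔU = (2.81)(20.79)(-165) = -9637 J.
Q = ΔU + W = -9637 − 3855 = -13492 J.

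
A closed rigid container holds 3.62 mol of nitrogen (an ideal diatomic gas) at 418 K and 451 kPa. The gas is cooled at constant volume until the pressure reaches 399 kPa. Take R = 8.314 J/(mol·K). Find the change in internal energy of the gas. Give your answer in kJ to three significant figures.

Constant volume ⇒ W = 0, so Q = ΔU = nCᵥΔT with Cᵥ = 5R/2 = 20.79 J/(mol·K).
At constant V, T₂/T₁ = P₂/P₁ ⇒ ΔT = T₁(P₂/P₁ − 1) = 418·(399/451 − 1) = -48.2 K.
ΔU = (3.62)(20.79)(-48.2) = -3626 J.

ΔU ≈ -3.63 kJ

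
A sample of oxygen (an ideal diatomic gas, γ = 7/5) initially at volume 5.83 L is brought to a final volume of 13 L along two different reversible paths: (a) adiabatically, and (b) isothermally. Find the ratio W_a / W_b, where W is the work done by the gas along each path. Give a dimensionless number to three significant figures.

W_a / W_b ≈ 0.855

Path (a) adiabatic: W = P₁V₁(1 − (V₁/V₂)^(γ−1))/(γ−1) → W_a/(P₁V₁) = 0.686.
Path (b) isothermal: W = P₁V₁ ln(V₂/V₁) → W_b/(P₁V₁) = 0.8019.
W_a / W_b = 0.686 / 0.8019 = 0.8555.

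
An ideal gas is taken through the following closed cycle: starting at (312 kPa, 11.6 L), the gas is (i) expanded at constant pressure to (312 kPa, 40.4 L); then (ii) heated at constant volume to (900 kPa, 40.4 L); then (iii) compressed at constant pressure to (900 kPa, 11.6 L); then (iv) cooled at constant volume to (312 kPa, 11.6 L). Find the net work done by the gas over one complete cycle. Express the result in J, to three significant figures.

Constant-volume legs do no work.
W(i) = (312)(40.4 − 11.6) = 8986 J; W(iii) = (900)(11.6 − 40.4) = -25920 J.
W_net = 8986 − 25920 = -16934 J (the counter-clockwise enclosed area).

W_net ≈ -16900 J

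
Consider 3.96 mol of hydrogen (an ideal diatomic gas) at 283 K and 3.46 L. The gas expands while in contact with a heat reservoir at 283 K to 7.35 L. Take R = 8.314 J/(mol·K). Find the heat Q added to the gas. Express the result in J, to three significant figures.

Isothermal ⇒ ΔU = 0, so Q = W = nRT ln(V₂/V₁).
Q = (3.96)(8.314)(283) ln(7.35/3.46) = 9317 × 0.7534 = 7020 J.

Q ≈ 7020 J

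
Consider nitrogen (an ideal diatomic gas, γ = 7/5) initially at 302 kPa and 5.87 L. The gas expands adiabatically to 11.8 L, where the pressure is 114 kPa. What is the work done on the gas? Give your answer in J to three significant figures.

Adiabatic: W = (P₁V₁ − P₂V₂)/(γ − 1) with γ = 7/5.
P₁V₁ = 1773 J, P₂V₂ = 1345 J.
W = (1773 − 1345) / 0.4 = 1069 J.
Work on gas = −W_by = -1069 J.

W ≈ -1070 J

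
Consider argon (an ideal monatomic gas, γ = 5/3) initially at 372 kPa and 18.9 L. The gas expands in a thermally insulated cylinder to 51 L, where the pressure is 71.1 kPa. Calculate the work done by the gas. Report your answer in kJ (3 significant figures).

Adiabatic: W = (P₁V₁ − P₂V₂)/(γ − 1) with γ = 5/3.
P₁V₁ = 7031 J, P₂V₂ = 3626 J.
W = (7031 − 3626) / 0.6667 = 5107 J.

W ≈ 5.11 kJ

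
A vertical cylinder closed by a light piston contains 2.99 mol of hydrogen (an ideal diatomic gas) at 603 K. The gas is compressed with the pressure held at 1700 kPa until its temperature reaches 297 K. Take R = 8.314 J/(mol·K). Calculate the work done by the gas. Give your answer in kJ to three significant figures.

Isobaric: W = P ΔV = nR ΔT.
W = (2.99)(8.314)(297 − 603) = -7607 J.

W ≈ -7.61 kJ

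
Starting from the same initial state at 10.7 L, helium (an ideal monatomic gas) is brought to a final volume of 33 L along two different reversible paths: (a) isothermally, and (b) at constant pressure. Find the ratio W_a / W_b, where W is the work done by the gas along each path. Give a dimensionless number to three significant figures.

Path (a) isothermal: W = P₁V₁ ln(V₂/V₁) → W_a/(P₁V₁) = 1.126.
Path (b) isobaric: W = P₁(V₂ − V₁) → W_b/(P₁V₁) = 2.084.
W_a / W_b = 1.126 / 2.084 = 0.5404.

W_a / W_b ≈ 0.540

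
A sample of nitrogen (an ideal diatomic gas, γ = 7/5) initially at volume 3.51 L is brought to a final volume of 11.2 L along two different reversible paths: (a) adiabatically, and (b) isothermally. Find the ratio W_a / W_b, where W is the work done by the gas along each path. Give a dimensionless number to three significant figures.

Path (a) adiabatic: W = P₁V₁(1 − (V₁/V₂)^(γ−1))/(γ−1) → W_a/(P₁V₁) = 0.9283.
Path (b) isothermal: W = P₁V₁ ln(V₂/V₁) → W_b/(P₁V₁) = 1.16.
W_a / W_b = 0.9283 / 1.16 = 0.8.

W_a / W_b ≈ 0.800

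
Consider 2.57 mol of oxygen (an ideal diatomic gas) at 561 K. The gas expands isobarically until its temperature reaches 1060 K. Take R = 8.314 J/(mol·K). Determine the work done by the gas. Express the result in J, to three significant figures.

Isobaric: W = P ΔV = nR ΔT.
W = (2.57)(8.314)(1060 − 561) = 10662 J.

W ≈ 10700 J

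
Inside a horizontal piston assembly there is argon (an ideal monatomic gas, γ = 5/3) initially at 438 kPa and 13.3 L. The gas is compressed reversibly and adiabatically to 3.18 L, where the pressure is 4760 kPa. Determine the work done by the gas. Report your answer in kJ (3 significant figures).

W ≈ -14.0 kJ

Adiabatic: W = (P₁V₁ − P₂V₂)/(γ − 1) with γ = 5/3.
P₁V₁ = 5825 J, P₂V₂ = 15137 J.
W = (5825 − 15137) / 0.6667 = -13967 J.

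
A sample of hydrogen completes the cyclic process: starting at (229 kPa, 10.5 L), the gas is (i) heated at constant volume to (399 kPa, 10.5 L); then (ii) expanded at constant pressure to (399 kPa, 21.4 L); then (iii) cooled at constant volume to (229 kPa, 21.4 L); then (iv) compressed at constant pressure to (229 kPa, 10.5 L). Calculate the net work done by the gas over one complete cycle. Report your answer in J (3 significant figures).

W_net ≈ 1850 J

Constant-volume legs do no work.
W(ii) = (399)(21.4 − 10.5) = 4349 J; W(iv) = (229)(10.5 − 21.4) = -2496 J.
W_net = 4349 − 2496 = 1853 J (the clockwise enclosed area).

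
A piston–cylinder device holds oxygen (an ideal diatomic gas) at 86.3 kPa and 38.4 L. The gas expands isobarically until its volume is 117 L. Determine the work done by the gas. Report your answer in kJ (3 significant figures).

Isobaric: W = P ΔV.
W = (86.3 kPa)(117 − 38.4 L) = (86.3)(78.6) = 6783 J.

W ≈ 6.78 kJ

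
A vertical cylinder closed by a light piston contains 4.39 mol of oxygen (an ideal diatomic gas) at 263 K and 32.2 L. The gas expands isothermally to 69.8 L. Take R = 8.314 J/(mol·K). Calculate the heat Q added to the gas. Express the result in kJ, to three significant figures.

Q ≈ 7.43 kJ

Isothermal ⇒ ΔU = 0, so Q = W = nRT ln(V₂/V₁).
Q = (4.39)(8.314)(263) ln(69.8/32.2) = 9599 × 0.7737 = 7427 J.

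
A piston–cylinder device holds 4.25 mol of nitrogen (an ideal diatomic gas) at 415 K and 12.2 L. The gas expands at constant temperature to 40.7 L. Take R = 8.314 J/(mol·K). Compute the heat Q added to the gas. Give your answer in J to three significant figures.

Isothermal ⇒ ΔU = 0, so Q = W = nRT ln(V₂/V₁).
Q = (4.25)(8.314)(415) ln(40.7/12.2) = 14664 × 1.205 = 17667 J.

Q ≈ 17700 J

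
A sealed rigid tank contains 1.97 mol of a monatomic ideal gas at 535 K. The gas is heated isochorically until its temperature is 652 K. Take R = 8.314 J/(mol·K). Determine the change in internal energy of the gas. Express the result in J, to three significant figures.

ΔU ≈ 2870 J

Constant volume ⇒ W = 0, so Q = ΔU = nCᵥΔT with Cᵥ = 3R/2 = 12.47 J/(mol·K).
ΔU = (1.97)(12.47)(652 − 535) = 2874 J.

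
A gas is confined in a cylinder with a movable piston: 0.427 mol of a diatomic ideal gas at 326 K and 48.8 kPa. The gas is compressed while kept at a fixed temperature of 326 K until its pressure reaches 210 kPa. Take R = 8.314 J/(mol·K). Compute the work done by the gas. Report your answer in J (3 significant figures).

W ≈ -1690 J

Isothermal process: W = nRT ln(V₂/V₁) = nRT ln(P₁/P₂).
W = (0.427)(8.314)(326) × ln(48.8/210)
  = 1157 × ln(0.2324) = 1157 × -1.459
W_by_gas = -1689 J.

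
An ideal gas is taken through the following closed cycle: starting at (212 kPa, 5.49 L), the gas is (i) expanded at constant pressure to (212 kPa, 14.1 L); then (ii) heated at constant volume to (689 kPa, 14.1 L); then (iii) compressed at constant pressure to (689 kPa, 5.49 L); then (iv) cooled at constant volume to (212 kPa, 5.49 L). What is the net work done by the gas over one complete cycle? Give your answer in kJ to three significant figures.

W_net ≈ -4.11 kJ

Constant-volume legs do no work.
W(i) = (212)(14.1 − 5.49) = 1825 J; W(iii) = (689)(5.49 − 14.1) = -5932 J.
W_net = 1825 − 5932 = -4107 J (the counter-clockwise enclosed area).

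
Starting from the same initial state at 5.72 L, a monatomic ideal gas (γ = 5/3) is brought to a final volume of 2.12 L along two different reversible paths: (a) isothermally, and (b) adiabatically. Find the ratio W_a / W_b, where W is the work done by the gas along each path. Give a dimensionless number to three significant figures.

W_a / W_b ≈ 0.705

Path (a) isothermal: W = P₁V₁ ln(V₂/V₁) → W_a/(P₁V₁) = -0.9926.
Path (b) adiabatic: W = P₁V₁(1 − (V₁/V₂)^(γ−1))/(γ−1) → W_b/(P₁V₁) = -1.407.
W_a / W_b = -0.9926 / -1.407 = 0.7054.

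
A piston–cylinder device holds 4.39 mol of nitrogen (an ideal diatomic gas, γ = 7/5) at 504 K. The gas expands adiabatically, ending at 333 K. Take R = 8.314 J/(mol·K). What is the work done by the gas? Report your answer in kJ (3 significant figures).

W ≈ 15.6 kJ

Adiabatic ⇒ Q = 0, so W_by = −ΔU = nCᵥ(T₁ − T₂).
Cᵥ = 5R/2 = 20.79 J/(mol·K).
W = (4.39)(20.79)(504 − 333) = 15603 J.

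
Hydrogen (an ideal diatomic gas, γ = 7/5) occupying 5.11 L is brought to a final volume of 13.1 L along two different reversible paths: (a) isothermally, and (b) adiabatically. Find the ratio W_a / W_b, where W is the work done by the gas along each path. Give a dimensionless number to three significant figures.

Path (a) isothermal: W = P₁V₁ ln(V₂/V₁) → W_a/(P₁V₁) = 0.9414.
Path (b) adiabatic: W = P₁V₁(1 − (V₁/V₂)^(γ−1))/(γ−1) → W_b/(P₁V₁) = 0.7845.
W_a / W_b = 0.9414 / 0.7845 = 1.2.

W_a / W_b ≈ 1.20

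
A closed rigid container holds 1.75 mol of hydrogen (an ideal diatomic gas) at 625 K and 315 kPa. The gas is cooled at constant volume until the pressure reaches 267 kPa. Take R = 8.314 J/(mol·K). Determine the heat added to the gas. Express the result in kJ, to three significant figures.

Q ≈ -3.46 kJ

Constant volume ⇒ W = 0, so Q = ΔU = nCᵥΔT with Cᵥ = 5R/2 = 20.79 J/(mol·K).
At constant V, T₂/T₁ = P₂/P₁ ⇒ ΔT = T₁(P₂/P₁ − 1) = 625·(267/315 − 1) = -95.24 K.
ΔU = (1.75)(20.79)(-95.24) = -3464 J.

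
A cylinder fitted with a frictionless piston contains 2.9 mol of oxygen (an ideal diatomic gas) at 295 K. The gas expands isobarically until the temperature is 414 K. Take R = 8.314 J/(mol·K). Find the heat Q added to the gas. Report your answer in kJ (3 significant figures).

Isobaric: W = nRΔT = (2.9)(8.314)(119) = 2869 J.
ΔU = nCᵥΔT with Cᵥ = 5R/2: ΔU = (2.9)(20.79)(119) = 7173 J.
Q = ΔU + W = 7173 + 2869 = 10042 J.

Q ≈ 10.0 kJ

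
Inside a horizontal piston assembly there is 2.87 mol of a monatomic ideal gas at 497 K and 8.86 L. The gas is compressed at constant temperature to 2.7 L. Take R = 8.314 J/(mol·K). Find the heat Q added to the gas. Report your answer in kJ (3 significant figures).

Isothermal ⇒ ΔU = 0, so Q = W = nRT ln(V₂/V₁).
Q = (2.87)(8.314)(497) ln(2.7/8.86) = 11859 × -1.188 = -14092 J.

Q ≈ -14.1 kJ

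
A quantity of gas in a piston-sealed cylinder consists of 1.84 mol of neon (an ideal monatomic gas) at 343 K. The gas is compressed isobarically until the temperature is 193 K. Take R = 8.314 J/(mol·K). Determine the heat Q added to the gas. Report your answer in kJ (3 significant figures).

Q ≈ -5.74 kJ

Isobaric: W = nRΔT = (1.84)(8.314)(-150) = -2295 J.
ΔU = nCᵥΔT with Cᵥ = 3R/2: ΔU = (1.84)(12.47)(-150) = -3442 J.
Q = ΔU + W = -3442 − 2295 = -5737 J.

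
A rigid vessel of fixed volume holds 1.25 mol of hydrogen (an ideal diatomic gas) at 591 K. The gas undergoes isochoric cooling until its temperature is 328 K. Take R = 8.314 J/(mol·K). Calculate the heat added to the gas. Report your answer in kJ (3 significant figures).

Constant volume ⇒ W = 0, so Q = ΔU = nCᵥΔT with Cᵥ = 5R/2 = 20.79 J/(mol·K).
ΔU = (1.25)(20.79)(328 − 591) = -6833 J.

Q ≈ -6.83 kJ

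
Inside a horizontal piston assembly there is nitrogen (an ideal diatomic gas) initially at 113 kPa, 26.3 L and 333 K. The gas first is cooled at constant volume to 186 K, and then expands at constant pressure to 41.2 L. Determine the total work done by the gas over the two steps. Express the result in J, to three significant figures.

W_total ≈ 940 J

Step 1 (isochoric): W = 0 (constant volume).
After step 1: P = 63.12 kPa (V unchanged).
Step 2 (isobaric): W = PΔV = (63.12 kPa)(41.2 − 26.3 L) = 940.4 J.
W_total = 0 + 940.4 = 940.4 J.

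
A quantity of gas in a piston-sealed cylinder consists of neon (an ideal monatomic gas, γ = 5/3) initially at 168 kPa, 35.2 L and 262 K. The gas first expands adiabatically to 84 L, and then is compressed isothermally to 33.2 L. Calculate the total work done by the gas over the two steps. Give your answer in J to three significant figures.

Step 1 (adiabatic): W = (P₁V₁ − P₂V₂)/(γ−1) = (5914 − 3312)/0.667 = 3903 J.
After step 1: P = 39.42 kPa, V = 84 L, T = 146.7 K.
Step 2 (isothermal): W = P₁V₁ ln(V₂/V₁) = (3312) ln(33.2/84) = -3074 J.
W_total = 3903 − 3074 = 829.1 J.

W_total ≈ 829 J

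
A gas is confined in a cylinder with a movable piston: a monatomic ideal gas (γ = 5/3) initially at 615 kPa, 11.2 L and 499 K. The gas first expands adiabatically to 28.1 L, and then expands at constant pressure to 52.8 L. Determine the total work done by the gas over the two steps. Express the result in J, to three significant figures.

Step 1 (adiabatic): W = (P₁V₁ − P₂V₂)/(γ−1) = (6888 − 3731)/0.667 = 4736 J.
After step 1: P = 132.8 kPa, V = 28.1 L, T = 270.3 K.
Step 2 (isobaric): W = PΔV = (132.8 kPa)(52.8 − 28.1 L) = 3279 J.
W_total = 4736 + 3279 = 8015 J.

W_total ≈ 8020 J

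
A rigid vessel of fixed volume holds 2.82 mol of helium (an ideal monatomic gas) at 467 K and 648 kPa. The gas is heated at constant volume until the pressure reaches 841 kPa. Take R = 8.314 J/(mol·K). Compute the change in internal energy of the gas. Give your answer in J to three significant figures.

ΔU ≈ 4890 J

Constant volume ⇒ W = 0, so Q = ΔU = nCᵥΔT with Cᵥ = 3R/2 = 12.47 J/(mol·K).
At constant V, T₂/T₁ = P₂/P₁ ⇒ ΔT = T₁(P₂/P₁ − 1) = 467·(841/648 − 1) = 139.1 K.
ΔU = (2.82)(12.47)(139.1) = 4892 J.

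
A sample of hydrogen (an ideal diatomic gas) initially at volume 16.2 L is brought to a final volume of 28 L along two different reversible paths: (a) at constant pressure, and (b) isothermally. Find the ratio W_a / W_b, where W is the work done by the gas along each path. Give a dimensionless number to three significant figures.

Path (a) isobaric: W = P₁(V₂ − V₁) → W_a/(P₁V₁) = 0.7284.
Path (b) isothermal: W = P₁V₁ ln(V₂/V₁) → W_b/(P₁V₁) = 0.5472.
W_a / W_b = 0.7284 / 0.5472 = 1.331.

W_a / W_b ≈ 1.33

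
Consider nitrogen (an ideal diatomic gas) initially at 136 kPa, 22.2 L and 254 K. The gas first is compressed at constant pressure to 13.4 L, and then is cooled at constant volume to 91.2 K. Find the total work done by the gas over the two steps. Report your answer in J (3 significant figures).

W_total ≈ -1200 J

Step 1 (isobaric): W = PΔV = (136 kPa)(13.4 − 22.2 L) = -1197 J.
Step 2 (isochoric): W = 0 (constant volume).
W_total = -1197 + 0 = -1197 J.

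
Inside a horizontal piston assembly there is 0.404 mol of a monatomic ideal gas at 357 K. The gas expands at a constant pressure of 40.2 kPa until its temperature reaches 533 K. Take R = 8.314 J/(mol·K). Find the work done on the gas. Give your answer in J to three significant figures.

Isobaric: W = P ΔV = nR ΔT.
W = (0.404)(8.314)(533 − 357) = 591.2 J.
Work on gas = −W_by = -591.2 J.

W ≈ -591 J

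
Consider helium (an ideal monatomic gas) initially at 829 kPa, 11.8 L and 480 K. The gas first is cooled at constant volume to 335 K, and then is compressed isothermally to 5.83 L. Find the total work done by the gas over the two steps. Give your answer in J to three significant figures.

W_total ≈ -4810 J

Step 1 (isochoric): W = 0 (constant volume).
After step 1: P = 578.6 kPa (V unchanged).
Step 2 (isothermal): W = P₁V₁ ln(V₂/V₁) = (6827) ln(5.83/11.8) = -4814 J.
W_total = 0 − 4814 = -4814 J.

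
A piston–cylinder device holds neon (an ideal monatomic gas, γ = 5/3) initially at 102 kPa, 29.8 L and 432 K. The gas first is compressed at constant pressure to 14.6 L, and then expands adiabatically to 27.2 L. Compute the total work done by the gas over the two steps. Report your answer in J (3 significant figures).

Step 1 (isobaric): W = PΔV = (102 kPa)(14.6 − 29.8 L) = -1550 J.
After step 1: P = 102 kPa, V = 14.6 L, T = 211.7 K.
Step 2 (adiabatic): W = (P₁V₁ − P₂V₂)/(γ−1) = (1489 − 983.6)/0.667 = 758.4 J.
W_total = -1550 + 758.4 = -792 J.

W_total ≈ -792 J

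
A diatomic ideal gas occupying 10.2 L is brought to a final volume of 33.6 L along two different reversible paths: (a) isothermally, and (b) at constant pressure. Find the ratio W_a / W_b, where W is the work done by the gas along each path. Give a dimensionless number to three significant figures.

W_a / W_b ≈ 0.520

Path (a) isothermal: W = P₁V₁ ln(V₂/V₁) → W_a/(P₁V₁) = 1.192.
Path (b) isobaric: W = P₁(V₂ − V₁) → W_b/(P₁V₁) = 2.294.
W_a / W_b = 1.192 / 2.294 = 0.5197.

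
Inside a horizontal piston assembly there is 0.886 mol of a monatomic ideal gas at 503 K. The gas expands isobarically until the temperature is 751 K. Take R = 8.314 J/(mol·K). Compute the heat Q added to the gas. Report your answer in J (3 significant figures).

Q ≈ 4570 J

Isobaric: W = nRΔT = (0.886)(8.314)(248) = 1827 J.
ΔU = nCᵥΔT with Cᵥ = 3R/2: ΔU = (0.886)(12.47)(248) = 2740 J.
Q = ΔU + W = 2740 + 1827 = 4567 J.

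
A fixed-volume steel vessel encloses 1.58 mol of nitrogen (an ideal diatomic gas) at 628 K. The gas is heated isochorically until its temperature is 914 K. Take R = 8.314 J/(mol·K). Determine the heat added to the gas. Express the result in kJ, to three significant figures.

Constant volume ⇒ W = 0, so Q = ΔU = nCᵥΔT with Cᵥ = 5R/2 = 20.79 J/(mol·K).
ΔU = (1.58)(20.79)(914 − 628) = 9392 J.

Q ≈ 9.39 kJ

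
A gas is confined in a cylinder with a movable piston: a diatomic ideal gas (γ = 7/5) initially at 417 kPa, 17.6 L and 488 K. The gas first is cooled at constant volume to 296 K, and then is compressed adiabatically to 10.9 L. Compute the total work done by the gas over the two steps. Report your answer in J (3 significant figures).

Step 1 (isochoric): W = 0 (constant volume).
After step 1: P = 252.9 kPa (V unchanged).
Step 2 (adiabatic): W = (P₁V₁ − P₂V₂)/(γ−1) = (4452 − 5392)/0.4 = -2351 J.
W_total = 0 − 2351 = -2351 J.

W_total ≈ -2350 J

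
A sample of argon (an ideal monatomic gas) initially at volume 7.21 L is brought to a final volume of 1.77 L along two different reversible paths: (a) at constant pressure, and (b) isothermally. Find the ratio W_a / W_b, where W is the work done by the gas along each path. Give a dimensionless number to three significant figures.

Path (a) isobaric: W = P₁(V₂ − V₁) → W_a/(P₁V₁) = -0.7545.
Path (b) isothermal: W = P₁V₁ ln(V₂/V₁) → W_b/(P₁V₁) = -1.404.
W_a / W_b = -0.7545 / -1.404 = 0.5372.

W_a / W_b ≈ 0.537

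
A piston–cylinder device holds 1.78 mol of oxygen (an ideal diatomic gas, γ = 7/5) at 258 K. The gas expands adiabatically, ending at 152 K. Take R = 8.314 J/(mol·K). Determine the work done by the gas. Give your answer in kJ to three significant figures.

W ≈ 3.92 kJ

Adiabatic ⇒ Q = 0, so W_by = −ΔU = nCᵥ(T₁ − T₂).
Cᵥ = 5R/2 = 20.79 J/(mol·K).
W = (1.78)(20.79)(258 − 152) = 3922 J.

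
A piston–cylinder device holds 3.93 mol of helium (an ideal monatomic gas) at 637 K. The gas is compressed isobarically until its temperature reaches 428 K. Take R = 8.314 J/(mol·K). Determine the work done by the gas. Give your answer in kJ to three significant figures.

Isobaric: W = P ΔV = nR ΔT.
W = (3.93)(8.314)(428 − 637) = -6829 J.

W ≈ -6.83 kJ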